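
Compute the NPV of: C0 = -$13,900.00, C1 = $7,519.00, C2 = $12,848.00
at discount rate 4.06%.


Formula: NPV = C0 + C1/(1+r) + C2/(1+r)^2
Discount C1: $7,519.00 / (1 + 0.0406) = $7,225.64
Discount C2: $12,848.00 / (1 + 0.0406)^2 = $11,865.00
NPV = -$13,900.00 + $7,225.64 + $11,865.00 = $5,190.64

$5,190.64


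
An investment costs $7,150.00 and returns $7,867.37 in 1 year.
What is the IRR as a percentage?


Formula: IRR = C1/C0 - 1
Substituting: IRR = $7,867.37 / $7,150.00 - 1
Ratio: 1.100331 - 1 = 0.100331
IRR = 10.0331%

10.0331%


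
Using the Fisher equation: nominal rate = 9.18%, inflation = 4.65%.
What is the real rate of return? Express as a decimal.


Formula: (1 + r_real) = (1 + r_nom) / (1 + inflation)
Substituting: (1 + r_real) = 1.0918 / 1.0465
(1 + r_real) = 1.043287
r_real = 1.043287 - 1 = 0.043287

0.043287


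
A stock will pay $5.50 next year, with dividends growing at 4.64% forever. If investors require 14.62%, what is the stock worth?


Formula: P = D1 / (r - g)
Spread: r - g = 0.1462 - 0.0464 = 0.0998
Substituting: P = $5.50 / 0.0998
P = $55.11

$55.11


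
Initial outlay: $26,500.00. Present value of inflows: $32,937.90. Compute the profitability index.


Formula: PI = PV(cash flows) / initial investment
Substituting: PI = $32,937.90 / $26,500.00
PI = 1.2429

1.2429


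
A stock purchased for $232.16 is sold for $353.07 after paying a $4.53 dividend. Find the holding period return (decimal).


Formula: HPR = (P1 - P0 + D) / P0
Gain: $353.07 - $232.16 + $4.53 = $125.44
HPR = $125.44 / $232.16 = 0.5403

0.5403


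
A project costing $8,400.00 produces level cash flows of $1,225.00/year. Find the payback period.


Formula: Payback = investment / annual cash flow
Substituting: Payback = $8,400.00 / $1,225.00
Payback = 6.8571 years

6.8571 years


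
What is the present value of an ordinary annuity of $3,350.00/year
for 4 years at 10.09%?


Formula: PV = PMT * (1 - (1+r)^(-n)) / r
Discount factor: (1 + 0.1009)^(-4) = 0.680783
Bracket: 1 - 0.680783 = 0.319217
PV = $3,350.00 * 0.319217 / 0.1009 = $10,598.39

$10,598.39


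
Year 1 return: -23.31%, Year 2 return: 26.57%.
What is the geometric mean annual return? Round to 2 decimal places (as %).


Formula: Geometric mean = ((1+r1)*(1+r2))^(1/2) - 1
Product: (1 + -0.2331) * (1 + 0.2657) = 0.7669 * 1.2657 = 0.970665
Square root: 0.970665^0.5 = 0.985223
Geometric mean = 0.985223 - 1 = -0.014777
As percentage: -1.48%

-1.48%


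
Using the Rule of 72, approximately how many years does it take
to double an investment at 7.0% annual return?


Formula: Years ≈ 72 / r
Substituting: Years ≈ 72 / 7.0
Years ≈ 10.3

10.3 years


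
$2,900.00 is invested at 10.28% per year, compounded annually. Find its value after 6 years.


Formula: FV = P * (1 + r)^n
Substituting: FV = $2,900.00 * (1 + 0.1028)^6
Growth factor: (1.1028)^6 = 1.79879
FV = $2,900.00 * 1.79879 = $5,216.49

$5,216.49


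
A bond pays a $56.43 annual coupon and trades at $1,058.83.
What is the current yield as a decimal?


Formula: Current yield = annual coupon / price
Substituting: CY = $56.43 / $1,058.83
CY = 0.053295

0.053295


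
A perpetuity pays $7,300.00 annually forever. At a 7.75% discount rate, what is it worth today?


Formula: PV = C / r
Substituting: PV = $7,300.00 / 0.0775
PV = $94,193.55

$94,193.55


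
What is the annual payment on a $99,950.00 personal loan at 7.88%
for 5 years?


Formula: PMT = PV * r / (1 - (1+r)^(-n))
Denominator: 1 - (1 + 0.0788)^(-5) = 0.315623
Numerator: $99,950.00 * 0.0788 = 7876.06
PMT = 7876.06 / 0.315623 = $24,954.00

$24,954.00


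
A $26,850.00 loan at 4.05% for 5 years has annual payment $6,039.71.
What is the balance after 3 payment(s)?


Formula: Balance = PV*(1+r)^k - PMT*((1+r)^k - 1)/r
Growth: (1 + 0.0405)^3 = 1.126487
Accumulated factor: ((1+r)^k - 1)/r = 3.12314
Balance = $26,850.00 * 1.126487 - $6,039.71 * 3.12314
Balance = $11,383.32

$11,383.32


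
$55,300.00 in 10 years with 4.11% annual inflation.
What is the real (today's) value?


Formula: Real value = nominal / (1 + inflation)^years
Price level: (1 + 0.0411)^10 = 1.495975
Real value = $55,300.00 / 1.495975 = $36,965.85

$36,965.85


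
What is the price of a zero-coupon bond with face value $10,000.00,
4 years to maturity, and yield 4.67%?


Formula: Price = FV / (1 + r)^n
Substituting: Price = $10,000.00 / (1 + 0.0467)^4
Discount factor: (1.0467)^4 = 1.200297
Price = $10,000.00 / 1.200297 = $8,331.27

$8,331.27


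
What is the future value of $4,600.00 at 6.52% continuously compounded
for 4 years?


Formula: FV = P * e^(r*t)
Exponent: r*t = 0.0652 * 4 = 0.2608
e^(0.2608) = 1.297968
FV = $4,600.00 * 1.297968 = $5,970.65

$5,970.65


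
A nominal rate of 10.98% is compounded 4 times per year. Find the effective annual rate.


Formula: EAR = (1 + r/m)^m - 1
Period rate: r/m = 0.1098 / 4 = 0.02745
Compounding: (1 + 0.02745)^4 = 1.114404
EAR = 1.114404 - 1 = 0.114404

0.114404


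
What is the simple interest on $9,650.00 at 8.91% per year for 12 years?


Formula: I = P * r * t
Substituting: I = $9,650.00 * 0.0891 * 12
Step: I = $9,650.00 * 1.0692
I = $10,317.78

$10,317.78


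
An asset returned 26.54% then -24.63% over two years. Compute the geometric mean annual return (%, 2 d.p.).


Formula: Geometric mean = ((1+r1)*(1+r2))^(1/2) - 1
Product: (1 + 0.2654) * (1 + -0.2463) = 1.2654 * 0.7537 = 0.953732
Square root: 0.953732^0.5 = 0.976592
Geometric mean = 0.976592 - 1 = -0.023408
As percentage: -2.34%

-2.34%


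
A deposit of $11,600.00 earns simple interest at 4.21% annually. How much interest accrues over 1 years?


Formula: I = P * r * t
Substituting: I = $11,600.00 * 0.0421 * 1
Step: I = $11,600.00 * 0.0421
I = $488.36

$488.36


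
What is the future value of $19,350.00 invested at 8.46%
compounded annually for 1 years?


Formula: FV = P * (1 + r)^n
Substituting: FV = $19,350.00 * (1 + 0.0846)^1
Growth factor: (1.0846)^1 = 1.0846
FV = $19,350.00 * 1.0846 = $20,987.01

$20,987.01


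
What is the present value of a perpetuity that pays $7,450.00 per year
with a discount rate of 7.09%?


Formula: PV = C / r
Substituting: PV = $7,450.00 / 0.0709
PV = $105,077.57

$105,077.57


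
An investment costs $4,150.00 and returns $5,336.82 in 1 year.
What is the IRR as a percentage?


Formula: IRR = C1/C0 - 1
Substituting: IRR = $5,336.82 / $4,150.00 - 1
Ratio: 1.285981 - 1 = 0.285981
IRR = 28.5981%

28.5981%


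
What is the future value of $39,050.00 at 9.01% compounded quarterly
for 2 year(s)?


Formula: FV = P * (1 + r/m)^(m*t)
Period rate: r/m = 0.0901 / 4 = 0.022525
Total periods: m*t = 4 * 2 = 8
Growth factor: (1 + 0.022525)^8 = 1.195065
FV = $39,050.00 * 1.195065 = $46,667.28

$46,667.28


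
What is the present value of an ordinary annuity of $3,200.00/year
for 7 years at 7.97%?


Formula: PV = PMT * (1 - (1+r)^(-n)) / r
Discount factor: (1 + 0.0797)^(-7) = 0.584626
Bracket: 1 - 0.584626 = 0.415374
PV = $3,200.00 * 0.415374 / 0.0797 = $16,677.49

$16,677.49


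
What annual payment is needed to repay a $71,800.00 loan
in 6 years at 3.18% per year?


Formula: PMT = PV * r / (1 - (1+r)^(-n))
Denominator: 1 - (1 + 0.0318)^(-6) = 0.171244
Numerator: $71,800.00 * 0.0318 = 2283.24
PMT = 2283.24 / 0.171244 = $13,333.28

$13,333.28


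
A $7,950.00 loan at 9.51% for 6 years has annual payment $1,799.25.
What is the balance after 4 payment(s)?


Formula: Balance = PV*(1+r)^k - PMT*((1+r)^k - 1)/r
Growth: (1 + 0.0951)^4 = 1.438186
Accumulated factor: ((1+r)^k - 1)/r = 4.607636
Balance = $7,950.00 * 1.438186 - $1,799.25 * 4.607636
Balance = $3,143.29

$3,143.29


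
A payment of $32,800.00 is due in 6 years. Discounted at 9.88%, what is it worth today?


Formula: PV = FV / (1 + r)^n
Substituting: PV = $32,800.00 / (1 + 0.0988)^6
Discount factor: (1.0988)^6 = 1.759997
PV = $32,800.00 / 1.759997 = $18,636.40

$18,636.40


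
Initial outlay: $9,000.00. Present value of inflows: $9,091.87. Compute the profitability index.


Formula: PI = PV(cash flows) / initial investment
Substituting: PI = $9,091.87 / $9,000.00
PI = 1.0102

1.0102


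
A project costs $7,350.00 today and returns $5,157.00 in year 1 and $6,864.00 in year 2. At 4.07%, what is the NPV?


Formula: NPV = C0 + C1/(1+r) + C2/(1+r)^2
Discount C1: $5,157.00 / (1 + 0.0407) = $4,955.32
Discount C2: $6,864.00 / (1 + 0.0407)^2 = $6,337.62
NPV = -$7,350.00 + $4,955.32 + $6,337.62 = $3,942.94

$3,942.94


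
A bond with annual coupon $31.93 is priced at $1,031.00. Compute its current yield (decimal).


Formula: Current yield = annual coupon / price
Substituting: CY = $31.93 / $1,031.00
CY = 0.03097

0.03097


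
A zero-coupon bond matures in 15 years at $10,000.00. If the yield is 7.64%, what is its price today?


Formula: Price = FV / (1 + r)^n
Substituting: Price = $10,000.00 / (1 + 0.0764)^15
Discount factor: (1.0764)^15 = 3.017209
Price = $10,000.00 / 3.017209 = $3,314.32

$3,314.32


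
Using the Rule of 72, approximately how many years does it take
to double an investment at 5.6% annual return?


Formula: Years ≈ 72 / r
Substituting: Years ≈ 72 / 5.6
Years ≈ 12.9

12.9 years


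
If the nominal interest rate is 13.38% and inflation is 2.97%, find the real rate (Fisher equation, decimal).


Formula: (1 + r_real) = (1 + r_nom) / (1 + inflation)
Substituting: (1 + r_real) = 1.1338 / 1.0297
(1 + r_real) = 1.101097
r_real = 1.101097 - 1 = 0.101097

0.101097


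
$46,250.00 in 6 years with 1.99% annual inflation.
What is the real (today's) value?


Formula: Real value = nominal / (1 + inflation)^years
Price level: (1 + 0.0199)^6 = 1.1255
Real value = $46,250.00 / 1.1255 = $41,092.84

$41,092.84


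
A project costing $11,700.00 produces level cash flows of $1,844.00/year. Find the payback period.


Formula: Payback = investment / annual cash flow
Substituting: Payback = $11,700.00 / $1,844.00
Payback = 6.3449 years

6.3449 years


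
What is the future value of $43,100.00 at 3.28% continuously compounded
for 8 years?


Formula: FV = P * e^(r*t)
Exponent: r*t = 0.0328 * 8 = 0.2624
e^(0.2624) = 1.300046
FV = $43,100.00 * 1.300046 = $56,032.00

$56,032.00


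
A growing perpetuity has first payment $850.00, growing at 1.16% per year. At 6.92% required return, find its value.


Formula: PV = C / (r - g)
Spread: r - g = 0.0692 - 0.0116 = 0.0576
Substituting: PV = $850.00 / 0.0576
PV = $14,756.94

$14,756.94


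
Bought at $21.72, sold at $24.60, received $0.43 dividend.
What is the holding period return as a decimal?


Formula: HPR = (P1 - P0 + D) / P0
Gain: $24.60 - $21.72 + $0.43 = $3.31
HPR = $3.31 / $21.72 = 0.1524

0.1524


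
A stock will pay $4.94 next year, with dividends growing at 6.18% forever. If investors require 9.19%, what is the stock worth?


Formula: P = D1 / (r - g)
Spread: r - g = 0.0919 - 0.0618 = 0.0301
Substituting: P = $4.94 / 0.0301
P = $164.12

$164.12


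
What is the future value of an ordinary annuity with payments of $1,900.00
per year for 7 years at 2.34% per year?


Formula: FV = PMT * ((1+r)^n - 1) / r
Growth factor: (1 + 0.0234)^7 = 1.175758
Numerator: 1.175758 - 1 = 0.175758
FV = $1,900.00 * 0.175758 / 0.0234 = $14,270.94

$14,270.94


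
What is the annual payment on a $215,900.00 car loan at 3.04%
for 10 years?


Formula: PMT = PV * r / (1 - (1+r)^(-n))
Denominator: 1 - (1 + 0.0304)^(-10) = 0.25879
Numerator: $215,900.00 * 0.0304 = 6563.36
PMT = 6563.36 / 0.25879 = $25,361.76

$25,361.76


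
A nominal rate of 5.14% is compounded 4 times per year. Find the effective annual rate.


Formula: EAR = (1 + r/m)^m - 1
Period rate: r/m = 0.0514 / 4 = 0.01285
Compounding: (1 + 0.01285)^4 = 1.052399
EAR = 1.052399 - 1 = 0.052399

0.052399


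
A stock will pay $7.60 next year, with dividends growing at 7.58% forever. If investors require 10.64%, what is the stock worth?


Formula: P = D1 / (r - g)
Spread: r - g = 0.1064 - 0.0758 = 0.0306
Substituting: P = $7.60 / 0.0306
P = $248.37

$248.37


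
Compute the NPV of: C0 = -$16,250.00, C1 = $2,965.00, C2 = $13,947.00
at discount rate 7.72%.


Formula: NPV = C0 + C1/(1+r) + C2/(1+r)^2
Discount C1: $2,965.00 / (1 + 0.0772) = $2,752.51
Discount C2: $13,947.00 / (1 + 0.0772)^2 = $12,019.55
NPV = -$16,250.00 + $2,752.51 + $12,019.55 = -$1,477.95

-$1,477.95


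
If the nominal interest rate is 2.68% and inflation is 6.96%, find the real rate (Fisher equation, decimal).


Formula: (1 + r_real) = (1 + r_nom) / (1 + inflation)
Substituting: (1 + r_real) = 1.0268 / 1.0696
(1 + r_real) = 0.959985
r_real = 0.959985 - 1 = -0.040015

-0.040015


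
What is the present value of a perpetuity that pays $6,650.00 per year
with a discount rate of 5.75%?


Formula: PV = C / r
Substituting: PV = $6,650.00 / 0.0575
PV = $115,652.17

$115,652.17


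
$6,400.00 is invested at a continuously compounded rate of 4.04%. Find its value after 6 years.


Formula: FV = P * e^(r*t)
Exponent: r*t = 0.0404 * 6 = 0.2424
e^(0.2424) = 1.274304
FV = $6,400.00 * 1.274304 = $8,155.54

$8,155.54


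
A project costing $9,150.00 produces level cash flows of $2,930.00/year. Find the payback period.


Formula: Payback = investment / annual cash flow
Substituting: Payback = $9,150.00 / $2,930.00
Payback = 3.1229 years

3.1229 years


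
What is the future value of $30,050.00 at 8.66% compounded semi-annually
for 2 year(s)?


Formula: FV = P * (1 + r/m)^(m*t)
Period rate: r/m = 0.0866 / 2 = 0.0433
Total periods: m*t = 2 * 2 = 4
Growth factor: (1 + 0.0433)^4 = 1.184778
FV = $30,050.00 * 1.184778 = $35,602.57

$35,602.57


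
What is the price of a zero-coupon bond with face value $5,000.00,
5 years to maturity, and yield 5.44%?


Formula: Price = FV / (1 + r)^n
Substituting: Price = $5,000.00 / (1 + 0.0544)^5
Discount factor: (1.0544)^5 = 1.303248
Price = $5,000.00 / 1.303248 = $3,836.57

$3,836.57


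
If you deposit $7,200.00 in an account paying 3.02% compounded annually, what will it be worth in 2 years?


Formula: FV = P * (1 + r)^n
Substituting: FV = $7,200.00 * (1 + 0.0302)^2
Growth factor: (1.0302)^2 = 1.061312
FV = $7,200.00 * 1.061312 = $7,641.45

$7,641.45


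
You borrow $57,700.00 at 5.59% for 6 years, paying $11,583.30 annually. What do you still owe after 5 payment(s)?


Formula: Balance = PV*(1+r)^k - PMT*((1+r)^k - 1)/r
Growth: (1 + 0.0559)^5 = 1.312544
Accumulated factor: ((1+r)^k - 1)/r = 5.591131
Balance = $57,700.00 * 1.312544 - $11,583.30 * 5.591131
Balance = $10,970.05

$10,970.05


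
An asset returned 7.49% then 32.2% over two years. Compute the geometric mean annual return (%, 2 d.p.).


Formula: Geometric mean = ((1+r1)*(1+r2))^(1/2) - 1
Product: (1 + 0.0749) * (1 + 0.322) = 1.0749 * 1.322 = 1.421018
Square root: 1.421018^0.5 = 1.192065
Geometric mean = 1.192065 - 1 = 0.192065
As percentage: 19.21%

19.21%


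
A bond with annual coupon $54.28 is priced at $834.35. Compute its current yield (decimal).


Formula: Current yield = annual coupon / price
Substituting: CY = $54.28 / $834.35
CY = 0.065057

0.065057


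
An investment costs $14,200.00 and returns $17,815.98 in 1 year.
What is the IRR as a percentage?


Formula: IRR = C1/C0 - 1
Substituting: IRR = $17,815.98 / $14,200.00 - 1
Ratio: 1.254646 - 1 = 0.254646
IRR = 25.4646%

25.4646%


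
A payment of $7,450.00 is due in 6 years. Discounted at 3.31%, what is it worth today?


Formula: PV = FV / (1 + r)^n
Substituting: PV = $7,450.00 / (1 + 0.0331)^6
Discount factor: (1.0331)^6 = 1.215778
PV = $7,450.00 / 1.215778 = $6,127.77

$6,127.77


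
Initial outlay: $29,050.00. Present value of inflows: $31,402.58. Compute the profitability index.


Formula: PI = PV(cash flows) / initial investment
Substituting: PI = $31,402.58 / $29,050.00
PI = 1.081

1.081


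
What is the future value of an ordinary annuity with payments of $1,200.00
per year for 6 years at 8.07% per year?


Formula: FV = PMT * ((1+r)^n - 1) / r
Growth factor: (1 + 0.0807)^6 = 1.593056
Numerator: 1.593056 - 1 = 0.593056
FV = $1,200.00 * 0.593056 / 0.0807 = $8,818.67

$8,818.67


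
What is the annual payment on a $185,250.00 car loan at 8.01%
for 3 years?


Formula: PMT = PV * r / (1 - (1+r)^(-n))
Denominator: 1 - (1 + 0.0801)^(-3) = 0.206388
Numerator: $185,250.00 * 0.0801 = 14838.525
PMT = 14838.525 / 0.206388 = $71,896.18

$71,896.18


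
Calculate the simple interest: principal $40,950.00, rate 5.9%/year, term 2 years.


Formula: I = P * r * t
Substituting: I = $40,950.00 * 0.059 * 2
Step: I = $40,950.00 * 0.118
I = $4,832.10

$4,832.10


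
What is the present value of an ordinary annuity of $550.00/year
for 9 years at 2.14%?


Formula: PV = PMT * (1 - (1+r)^(-n)) / r
Discount factor: (1 + 0.0214)^(-9) = 0.826489
Bracket: 1 - 0.826489 = 0.173511
PV = $550.00 * 0.173511 / 0.0214 = $4,459.38

$4,459.38


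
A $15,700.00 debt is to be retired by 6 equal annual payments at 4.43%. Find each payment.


Formula: PMT = PV * r / (1 - (1+r)^(-n))
Denominator: 1 - (1 + 0.0443)^(-6) = 0.229011
Numerator: $15,700.00 * 0.0443 = 695.51
PMT = 695.51 / 0.229011 = $3,037.02

$3,037.02


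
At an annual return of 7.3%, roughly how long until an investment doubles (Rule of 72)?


Formula: Years ≈ 72 / r
Substituting: Years ≈ 72 / 7.3
Years ≈ 9.9

9.9 years


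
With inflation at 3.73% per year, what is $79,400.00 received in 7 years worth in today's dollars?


Formula: Real value = nominal / (1 + inflation)^years
Price level: (1 + 0.0373)^7 = 1.292203
Real value = $79,400.00 / 1.292203 = $61,445.47

$61,445.47


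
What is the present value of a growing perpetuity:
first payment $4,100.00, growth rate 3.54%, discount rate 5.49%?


Formula: PV = C / (r - g)
Spread: r - g = 0.0549 - 0.0354 = 0.0195
Substituting: PV = $4,100.00 / 0.0195
PV = $210,256.41

$210,256.41


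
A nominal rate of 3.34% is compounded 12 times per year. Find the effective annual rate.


Formula: EAR = (1 + r/m)^m - 1
Period rate: r/m = 0.0334 / 12 = 0.002783
Compounding: (1 + 0.002783)^12 = 1.033916
EAR = 1.033916 - 1 = 0.033916

0.033916


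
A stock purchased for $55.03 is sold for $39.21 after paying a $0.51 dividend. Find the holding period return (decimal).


Formula: HPR = (P1 - P0 + D) / P0
Gain: $39.21 - $55.03 + $0.51 = -$15.31
HPR = -$15.31 / $55.03 = -0.2782

-0.2782


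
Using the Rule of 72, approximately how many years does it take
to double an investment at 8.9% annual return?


Formula: Years ≈ 72 / r
Substituting: Years ≈ 72 / 8.9
Years ≈ 8.1

8.1 years


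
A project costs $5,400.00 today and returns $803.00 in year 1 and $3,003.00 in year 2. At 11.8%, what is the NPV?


Formula: NPV = C0 + C1/(1+r) + C2/(1+r)^2
Discount C1: $803.00 / (1 + 0.118) = $718.25
Discount C2: $3,003.00 / (1 + 0.118)^2 = $2,402.55
NPV = -$5,400.00 + $718.25 + $2,402.55 = -$2,279.21

-$2,279.21


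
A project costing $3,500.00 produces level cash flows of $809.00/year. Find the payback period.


Formula: Payback = investment / annual cash flow
Substituting: Payback = $3,500.00 / $809.00
Payback = 4.3263 years

4.3263 years


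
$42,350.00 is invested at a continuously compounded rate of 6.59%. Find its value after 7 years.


Formula: FV = P * e^(r*t)
Exponent: r*t = 0.0659 * 7 = 0.4613
e^(0.4613) = 1.586135
FV = $42,350.00 * 1.586135 = $67,172.80

$67,172.80


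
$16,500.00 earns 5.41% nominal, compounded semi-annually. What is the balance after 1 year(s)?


Formula: FV = P * (1 + r/m)^(m*t)
Period rate: r/m = 0.0541 / 2 = 0.02705
Total periods: m*t = 2 * 1 = 2
Growth factor: (1 + 0.02705)^2 = 1.054832
FV = $16,500.00 * 1.054832 = $17,404.72

$17,404.72


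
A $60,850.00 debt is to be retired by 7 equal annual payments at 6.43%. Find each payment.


Formula: PMT = PV * r / (1 - (1+r)^(-n))
Denominator: 1 - (1 + 0.0643)^(-7) = 0.353525
Numerator: $60,850.00 * 0.0643 = 3912.655
PMT = 3912.655 / 0.353525 = $11,067.54

$11,067.54


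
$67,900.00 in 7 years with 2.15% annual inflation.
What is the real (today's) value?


Formula: Real value = nominal / (1 + inflation)^years
Price level: (1 + 0.0215)^7 = 1.160563
Real value = $67,900.00 / 1.160563 = $58,506.10

$58,506.10


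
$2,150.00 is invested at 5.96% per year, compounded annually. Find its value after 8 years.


Formula: FV = P * (1 + r)^n
Substituting: FV = $2,150.00 * (1 + 0.0596)^8
Growth factor: (1.0596)^8 = 1.589043
FV = $2,150.00 * 1.589043 = $3,416.44

$3,416.44


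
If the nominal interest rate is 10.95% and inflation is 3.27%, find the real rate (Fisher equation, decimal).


Formula: (1 + r_real) = (1 + r_nom) / (1 + inflation)
Substituting: (1 + r_real) = 1.1095 / 1.0327
(1 + r_real) = 1.074368
r_real = 1.074368 - 1 = 0.074368

0.074368


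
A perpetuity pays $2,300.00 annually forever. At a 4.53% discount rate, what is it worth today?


Formula: PV = C / r
Substituting: PV = $2,300.00 / 0.0453
PV = $50,772.63

$50,772.63


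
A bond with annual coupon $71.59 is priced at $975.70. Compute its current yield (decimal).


Formula: Current yield = annual coupon / price
Substituting: CY = $71.59 / $975.70
CY = 0.073373

0.073373


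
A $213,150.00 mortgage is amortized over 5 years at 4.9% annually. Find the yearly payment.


Formula: PMT = PV * r / (1 - (1+r)^(-n))
Denominator: 1 - (1 + 0.049)^(-5) = 0.212732
Numerator: $213,150.00 * 0.049 = 10444.35
PMT = 10444.35 / 0.212732 = $49,096.26

$49,096.26


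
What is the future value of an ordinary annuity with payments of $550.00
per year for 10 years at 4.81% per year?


Formula: FV = PMT * ((1+r)^n - 1) / r
Growth factor: (1 + 0.0481)^10 = 1.599658
Numerator: 1.599658 - 1 = 0.599658
FV = $550.00 * 0.599658 / 0.0481 = $6,856.80

$6,856.80


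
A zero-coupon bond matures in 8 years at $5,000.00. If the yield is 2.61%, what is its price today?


Formula: Price = FV / (1 + r)^n
Substituting: Price = $5,000.00 / (1 + 0.0261)^8
Discount factor: (1.0261)^8 = 1.228903
Price = $5,000.00 / 1.228903 = $4,068.67

$4,068.67


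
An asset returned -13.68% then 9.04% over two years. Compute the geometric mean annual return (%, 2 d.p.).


Formula: Geometric mean = ((1+r1)*(1+r2))^(1/2) - 1
Product: (1 + -0.1368) * (1 + 0.0904) = 0.8632 * 1.0904 = 0.941233
Square root: 0.941233^0.5 = 0.970172
Geometric mean = 0.970172 - 1 = -0.029828
As percentage: -2.98%

-2.98%


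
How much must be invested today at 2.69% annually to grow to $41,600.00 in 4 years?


Formula: PV = FV / (1 + r)^n
Substituting: PV = $41,600.00 / (1 + 0.0269)^4
Discount factor: (1.0269)^4 = 1.11202
PV = $41,600.00 / 1.11202 = $37,409.40

$37,409.40


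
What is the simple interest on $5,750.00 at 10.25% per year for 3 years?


Formula: I = P * r * t
Substituting: I = $5,750.00 * 0.1025 * 3
Step: I = $5,750.00 * 0.3075
I = $1,768.13

$1,768.13


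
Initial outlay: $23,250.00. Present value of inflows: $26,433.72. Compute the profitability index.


Formula: PI = PV(cash flows) / initial investment
Substituting: PI = $26,433.72 / $23,250.00
PI = 1.1369

1.1369


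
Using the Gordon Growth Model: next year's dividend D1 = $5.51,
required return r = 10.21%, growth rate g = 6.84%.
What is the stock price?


Formula: P = D1 / (r - g)
Spread: r - g = 0.1021 - 0.0684 = 0.0337
Substituting: P = $5.51 / 0.0337
P = $163.50

$163.50


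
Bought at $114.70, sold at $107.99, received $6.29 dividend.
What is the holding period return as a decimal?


Formula: HPR = (P1 - P0 + D) / P0
Gain: $107.99 - $114.70 + $6.29 = -$0.42
HPR = -$0.42 / $114.70 = -0.0037

-0.0037


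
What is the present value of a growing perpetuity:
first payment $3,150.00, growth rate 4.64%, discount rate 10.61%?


Formula: PV = C / (r - g)
Spread: r - g = 0.1061 - 0.0464 = 0.0597
Substituting: PV = $3,150.00 / 0.0597
PV = $52,763.82

$52,763.82


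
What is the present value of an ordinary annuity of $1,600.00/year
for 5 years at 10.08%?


Formula: PV = PMT * (1 - (1+r)^(-n)) / r
Discount factor: (1 + 0.1008)^(-5) = 0.618668
Bracket: 1 - 0.618668 = 0.381332
PV = $1,600.00 * 0.381332 / 0.1008 = $6,052.88

$6,052.88


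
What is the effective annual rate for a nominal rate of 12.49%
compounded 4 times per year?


Formula: EAR = (1 + r/m)^m - 1
Period rate: r/m = 0.1249 / 4 = 0.031225
Compounding: (1 + 0.031225)^4 = 1.130873
EAR = 1.130873 - 1 = 0.130873

0.130873


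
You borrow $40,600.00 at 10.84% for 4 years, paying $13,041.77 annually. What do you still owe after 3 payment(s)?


Formula: Balance = PV*(1+r)^k - PMT*((1+r)^k - 1)/r
Growth: (1 + 0.1084)^3 = 1.361725
Accumulated factor: ((1+r)^k - 1)/r = 3.336951
Balance = $40,600.00 * 1.361725 - $13,041.77 * 3.336951
Balance = $11,766.31

$11,766.31


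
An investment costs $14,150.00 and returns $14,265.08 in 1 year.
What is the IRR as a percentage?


Formula: IRR = C1/C0 - 1
Substituting: IRR = $14,265.08 / $14,150.00 - 1
Ratio: 1.008133 - 1 = 0.008133
IRR = 0.8133%

0.8133%


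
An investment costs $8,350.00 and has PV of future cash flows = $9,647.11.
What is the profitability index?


Formula: PI = PV(cash flows) / initial investment
Substituting: PI = $9,647.11 / $8,350.00
PI = 1.1553

1.1553


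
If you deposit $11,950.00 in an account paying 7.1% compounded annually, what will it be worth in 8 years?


Formula: FV = P * (1 + r)^n
Substituting: FV = $11,950.00 * (1 + 0.071)^8
Growth factor: (1.071)^8 = 1.731075
FV = $11,950.00 * 1.731075 = $20,686.34

$20,686.34


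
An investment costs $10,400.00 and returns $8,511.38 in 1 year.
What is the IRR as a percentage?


Formula: IRR = C1/C0 - 1
Substituting: IRR = $8,511.38 / $10,400.00 - 1
Ratio: 0.818402 - 1 = -0.181598
IRR = -18.1598%

-18.1598%


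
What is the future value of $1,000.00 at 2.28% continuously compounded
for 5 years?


Formula: FV = P * e^(r*t)
Exponent: r*t = 0.0228 * 5 = 0.114
e^(0.114) = 1.120752
FV = $1,000.00 * 1.120752 = $1,120.75

$1,120.75


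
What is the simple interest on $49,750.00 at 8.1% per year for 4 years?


Formula: I = P * r * t
Substituting: I = $49,750.00 * 0.081 * 4
Step: I = $49,750.00 * 0.324
I = $16,119.00

$16,119.00


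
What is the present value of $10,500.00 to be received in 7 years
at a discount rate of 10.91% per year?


Formula: PV = FV / (1 + r)^n
Substituting: PV = $10,500.00 / (1 + 0.1091)^7
Discount factor: (1.1091)^7 = 2.064405
PV = $10,500.00 / 2.064405 = $5,086.21

$5,086.21


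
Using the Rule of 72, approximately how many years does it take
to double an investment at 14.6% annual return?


Formula: Years ≈ 72 / r
Substituting: Years ≈ 72 / 14.6
Years ≈ 4.9

4.9 years


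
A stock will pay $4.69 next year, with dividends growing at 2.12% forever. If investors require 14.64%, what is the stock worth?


Formula: P = D1 / (r - g)
Spread: r - g = 0.1464 - 0.0212 = 0.1252
Substituting: P = $4.69 / 0.1252
P = $37.46

$37.46


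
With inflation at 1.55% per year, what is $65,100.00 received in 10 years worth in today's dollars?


Formula: Real value = nominal / (1 + inflation)^years
Price level: (1 + 0.0155)^10 = 1.16627
Real value = $65,100.00 / 1.16627 = $55,818.96

$55,818.96


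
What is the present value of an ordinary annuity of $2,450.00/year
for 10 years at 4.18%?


Formula: PV = PMT * (1 - (1+r)^(-n)) / r
Discount factor: (1 + 0.0418)^(-10) = 0.663982
Bracket: 1 - 0.663982 = 0.336018
PV = $2,450.00 * 0.336018 / 0.0418 = $19,694.82

$19,694.82


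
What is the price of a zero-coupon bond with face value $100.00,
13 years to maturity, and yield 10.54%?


Formula: Price = FV / (1 + r)^n
Substituting: Price = $100.00 / (1 + 0.1054)^13
Discount factor: (1.1054)^13 = 3.679196
Price = $100.00 / 3.679196 = $27.18

$27.18


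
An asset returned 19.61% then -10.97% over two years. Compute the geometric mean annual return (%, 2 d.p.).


Formula: Geometric mean = ((1+r1)*(1+r2))^(1/2) - 1
Product: (1 + 0.1961) * (1 + -0.1097) = 1.1961 * 0.8903 = 1.064888
Square root: 1.064888^0.5 = 1.031934
Geometric mean = 1.031934 - 1 = 0.031934
As percentage: 3.19%

3.19%


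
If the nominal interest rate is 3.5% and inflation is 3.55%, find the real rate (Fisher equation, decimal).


Formula: (1 + r_real) = (1 + r_nom) / (1 + inflation)
Substituting: (1 + r_real) = 1.035 / 1.0355
(1 + r_real) = 0.999517
r_real = 0.999517 - 1 = -0.000483

-0.000483


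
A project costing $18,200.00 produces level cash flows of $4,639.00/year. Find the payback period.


Formula: Payback = investment / annual cash flow
Substituting: Payback = $18,200.00 / $4,639.00
Payback = 3.9233 years

3.9233 years


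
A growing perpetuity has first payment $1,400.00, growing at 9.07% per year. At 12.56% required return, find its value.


Formula: PV = C / (r - g)
Spread: r - g = 0.1256 - 0.0907 = 0.0349
Substituting: PV = $1,400.00 / 0.0349
PV = $40,114.61

$40,114.61


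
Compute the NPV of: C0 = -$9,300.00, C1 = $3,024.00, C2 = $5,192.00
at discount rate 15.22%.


Formula: NPV = C0 + C1/(1+r) + C2/(1+r)^2
Discount C1: $3,024.00 / (1 + 0.1522) = $2,624.54
Discount C2: $5,192.00 / (1 + 0.1522)^2 = $3,910.92
NPV = -$9,300.00 + $2,624.54 + $3,910.92 = -$2,764.54

-$2,764.54


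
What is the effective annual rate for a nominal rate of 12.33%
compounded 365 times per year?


Formula: EAR = (1 + r/m)^m - 1
Period rate: r/m = 0.1233 / 365 = 0.000338
Compounding: (1 + 0.000338)^365 = 1.1312
EAR = 1.1312 - 1 = 0.1312

0.1312


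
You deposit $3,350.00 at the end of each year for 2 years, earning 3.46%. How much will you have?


Formula: FV = PMT * ((1+r)^n - 1) / r
Growth factor: (1 + 0.0346)^2 = 1.070397
Numerator: 1.070397 - 1 = 0.070397
FV = $3,350.00 * 0.070397 / 0.0346 = $6,815.91

$6,815.91


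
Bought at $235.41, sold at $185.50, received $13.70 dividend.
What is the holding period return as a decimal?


Formula: HPR = (P1 - P0 + D) / P0
Gain: $185.50 - $235.41 + $13.70 = -$36.21
HPR = -$36.21 / $235.41 = -0.1538

-0.1538


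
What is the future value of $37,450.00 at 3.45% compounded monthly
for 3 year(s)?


Formula: FV = P * (1 + r/m)^(m*t)
Period rate: r/m = 0.0345 / 12 = 0.002875
Total periods: m*t = 12 * 3 = 36
Growth factor: (1 + 0.002875)^36 = 1.108881
FV = $37,450.00 * 1.108881 = $41,527.60

$41,527.60


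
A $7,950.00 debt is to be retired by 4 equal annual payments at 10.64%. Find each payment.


Formula: PMT = PV * r / (1 - (1+r)^(-n))
Denominator: 1 - (1 + 0.1064)^(-4) = 0.332654
Numerator: $7,950.00 * 0.1064 = 845.88
PMT = 845.88 / 0.332654 = $2,542.83

$2,542.83


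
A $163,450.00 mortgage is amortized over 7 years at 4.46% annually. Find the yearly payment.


Formula: PMT = PV * r / (1 - (1+r)^(-n))
Denominator: 1 - (1 + 0.0446)^(-7) = 0.2632
Numerator: $163,450.00 * 0.0446 = 7289.87
PMT = 7289.87 / 0.2632 = $27,697.12

$27,697.12


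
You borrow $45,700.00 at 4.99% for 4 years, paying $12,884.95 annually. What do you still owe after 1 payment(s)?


Formula: Balance = PV*(1+r)^k - PMT*((1+r)^k - 1)/r
Growth: (1 + 0.0499)^1 = 1.0499
Accumulated factor: ((1+r)^k - 1)/r = 1.0
Balance = $45,700.00 * 1.0499 - $12,884.95 * 1.0
Balance = $35,095.48

$35,095.48


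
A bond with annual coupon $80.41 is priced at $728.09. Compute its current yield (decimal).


Formula: Current yield = annual coupon / price
Substituting: CY = $80.41 / $728.09
CY = 0.11044

0.11044


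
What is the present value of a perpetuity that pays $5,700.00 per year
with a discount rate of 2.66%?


Formula: PV = C / r
Substituting: PV = $5,700.00 / 0.0266
PV = $214,285.71

$214,285.71


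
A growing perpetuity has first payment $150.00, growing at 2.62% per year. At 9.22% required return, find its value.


Formula: PV = C / (r - g)
Spread: r - g = 0.0922 - 0.0262 = 0.066
Substituting: PV = $150.00 / 0.066
PV = $2,272.73

$2,272.73


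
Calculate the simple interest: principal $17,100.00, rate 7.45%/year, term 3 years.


Formula: I = P * r * t
Substituting: I = $17,100.00 * 0.0745 * 3
Step: I = $17,100.00 * 0.2235
I = $3,821.85

$3,821.85


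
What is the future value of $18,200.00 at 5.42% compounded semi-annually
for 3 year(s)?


Formula: FV = P * (1 + r/m)^(m*t)
Period rate: r/m = 0.0542 / 2 = 0.0271
Total periods: m*t = 2 * 3 = 6
Growth factor: (1 + 0.0271)^6 = 1.174022
FV = $18,200.00 * 1.174022 = $21,367.21

$21,367.21


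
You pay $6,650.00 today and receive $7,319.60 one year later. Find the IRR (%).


Formula: IRR = C1/C0 - 1
Substituting: IRR = $7,319.60 / $6,650.00 - 1
Ratio: 1.100692 - 1 = 0.100692
IRR = 10.0692%

10.0692%


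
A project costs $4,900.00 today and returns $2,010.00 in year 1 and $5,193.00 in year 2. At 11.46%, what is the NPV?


Formula: NPV = C0 + C1/(1+r) + C2/(1+r)^2
Discount C1: $2,010.00 / (1 + 0.1146) = $1,803.34
Discount C2: $5,193.00 / (1 + 0.1146)^2 = $4,180.04
NPV = -$4,900.00 + $1,803.34 + $4,180.04 = $1,083.38

$1,083.38


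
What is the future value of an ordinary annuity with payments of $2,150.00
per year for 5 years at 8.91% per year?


Formula: FV = PMT * ((1+r)^n - 1) / r
Growth factor: (1 + 0.0891)^5 = 1.532282
Numerator: 1.532282 - 1 = 0.532282
FV = $2,150.00 * 0.532282 / 0.0891 = $12,844.07

$12,844.07


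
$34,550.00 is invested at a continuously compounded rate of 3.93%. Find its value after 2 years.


Formula: FV = P * e^(r*t)
Exponent: r*t = 0.0393 * 2 = 0.0786
e^(0.0786) = 1.081772
FV = $34,550.00 * 1.081772 = $37,375.21

$37,375.21


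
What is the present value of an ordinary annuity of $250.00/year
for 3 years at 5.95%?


Formula: PV = PMT * (1 - (1+r)^(-n)) / r
Discount factor: (1 + 0.0595)^(-3) = 0.840809
Bracket: 1 - 0.840809 = 0.159191
PV = $250.00 * 0.159191 / 0.0595 = $668.87

$668.87


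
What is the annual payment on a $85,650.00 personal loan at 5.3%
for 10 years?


Formula: PMT = PV * r / (1 - (1+r)^(-n))
Denominator: 1 - (1 + 0.053)^(-10) = 0.403355
Numerator: $85,650.00 * 0.053 = 4539.45
PMT = 4539.45 / 0.403355 = $11,254.24

$11,254.24


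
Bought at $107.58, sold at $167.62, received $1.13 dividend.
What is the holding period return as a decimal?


Formula: HPR = (P1 - P0 + D) / P0
Gain: $167.62 - $107.58 + $1.13 = $61.17
HPR = $61.17 / $107.58 = 0.5686

0.5686


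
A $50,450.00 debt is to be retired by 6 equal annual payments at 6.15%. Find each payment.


Formula: PMT = PV * r / (1 - (1+r)^(-n))
Denominator: 1 - (1 + 0.0615)^(-6) = 0.300995
Numerator: $50,450.00 * 0.0615 = 3102.675
PMT = 3102.675 / 0.300995 = $10,308.05

$10,308.05


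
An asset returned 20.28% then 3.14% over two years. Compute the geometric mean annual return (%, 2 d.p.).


Formula: Geometric mean = ((1+r1)*(1+r2))^(1/2) - 1
Product: (1 + 0.2028) * (1 + 0.0314) = 1.2028 * 1.0314 = 1.240568
Square root: 1.240568^0.5 = 1.113808
Geometric mean = 1.113808 - 1 = 0.113808
As percentage: 11.38%

11.38%


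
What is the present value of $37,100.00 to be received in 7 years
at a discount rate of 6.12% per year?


Formula: PV = FV / (1 + r)^n
Substituting: PV = $37,100.00 / (1 + 0.0612)^7
Discount factor: (1.0612)^7 = 1.515586
PV = $37,100.00 / 1.515586 = $24,478.97

$24,478.97


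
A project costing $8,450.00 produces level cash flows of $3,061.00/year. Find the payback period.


Formula: Payback = investment / annual cash flow
Substituting: Payback = $8,450.00 / $3,061.00
Payback = 2.7605 years

2.7605 years


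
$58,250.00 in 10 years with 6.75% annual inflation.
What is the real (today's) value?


Formula: Real value = nominal / (1 + inflation)^years
Price level: (1 + 0.0675)^10 = 1.92167
Real value = $58,250.00 / 1.92167 = $30,312.17

$30,312.17


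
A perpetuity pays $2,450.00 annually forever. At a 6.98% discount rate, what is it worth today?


Formula: PV = C / r
Substituting: PV = $2,450.00 / 0.0698
PV = $35,100.29

$35,100.29


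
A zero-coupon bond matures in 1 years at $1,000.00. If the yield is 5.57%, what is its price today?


Formula: Price = FV / (1 + r)^n
Substituting: Price = $1,000.00 / (1 + 0.0557)^1
Discount factor: (1.0557)^1 = 1.0557
Price = $1,000.00 / 1.0557 = $947.24

$947.24


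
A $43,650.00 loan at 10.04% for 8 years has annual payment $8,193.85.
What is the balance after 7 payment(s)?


Formula: Balance = PV*(1+r)^k - PMT*((1+r)^k - 1)/r
Growth: (1 + 0.1004)^7 = 1.953683
Accumulated factor: ((1+r)^k - 1)/r = 9.498834
Balance = $43,650.00 * 1.953683 - $8,193.85 * 9.498834
Balance = $7,446.24

$7,446.24


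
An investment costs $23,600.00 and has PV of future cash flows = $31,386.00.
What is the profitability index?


Formula: PI = PV(cash flows) / initial investment
Substituting: PI = $31,386.00 / $23,600.00
PI = 1.3299

1.3299


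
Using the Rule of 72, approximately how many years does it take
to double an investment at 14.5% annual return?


Formula: Years ≈ 72 / r
Substituting: Years ≈ 72 / 14.5
Years ≈ 5.0

5.0 years


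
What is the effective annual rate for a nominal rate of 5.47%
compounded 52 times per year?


Formula: EAR = (1 + r/m)^m - 1
Period rate: r/m = 0.0547 / 52 = 0.001052
Compounding: (1 + 0.001052)^52 = 1.056193
EAR = 1.056193 - 1 = 0.056193

0.056193


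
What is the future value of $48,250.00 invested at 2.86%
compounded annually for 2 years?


Formula: FV = P * (1 + r)^n
Substituting: FV = $48,250.00 * (1 + 0.0286)^2
Growth factor: (1.0286)^2 = 1.058018
FV = $48,250.00 * 1.058018 = $51,049.37

$51,049.37


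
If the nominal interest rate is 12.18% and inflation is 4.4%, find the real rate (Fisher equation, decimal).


Formula: (1 + r_real) = (1 + r_nom) / (1 + inflation)
Substituting: (1 + r_real) = 1.1218 / 1.044
(1 + r_real) = 1.074521
r_real = 1.074521 - 1 = 0.074521

0.074521


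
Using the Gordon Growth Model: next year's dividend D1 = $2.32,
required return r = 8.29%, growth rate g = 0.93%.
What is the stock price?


Formula: P = D1 / (r - g)
Spread: r - g = 0.0829 - 0.0093 = 0.0736
Substituting: P = $2.32 / 0.0736
P = $31.52

$31.52


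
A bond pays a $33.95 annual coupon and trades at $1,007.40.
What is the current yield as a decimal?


Formula: Current yield = annual coupon / price
Substituting: CY = $33.95 / $1,007.40
CY = 0.033701

0.033701


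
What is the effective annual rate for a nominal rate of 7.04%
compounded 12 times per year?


Formula: EAR = (1 + r/m)^m - 1
Period rate: r/m = 0.0704 / 12 = 0.005867
Compounding: (1 + 0.005867)^12 = 1.072717
EAR = 1.072717 - 1 = 0.072717

0.072717


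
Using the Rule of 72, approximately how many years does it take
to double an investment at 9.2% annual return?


Formula: Years ≈ 72 / r
Substituting: Years ≈ 72 / 9.2
Years ≈ 7.8

7.8 years


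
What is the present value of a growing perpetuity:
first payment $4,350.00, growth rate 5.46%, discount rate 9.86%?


Formula: PV = C / (r - g)
Spread: r - g = 0.0986 - 0.0546 = 0.044
Substituting: PV = $4,350.00 / 0.044
PV = $98,863.64

$98,863.64


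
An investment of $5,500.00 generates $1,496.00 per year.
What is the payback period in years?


Formula: Payback = investment / annual cash flow
Substituting: Payback = $5,500.00 / $1,496.00
Payback = 3.6765 years

3.6765 years


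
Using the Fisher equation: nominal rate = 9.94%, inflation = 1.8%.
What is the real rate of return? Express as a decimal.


Formula: (1 + r_real) = (1 + r_nom) / (1 + inflation)
Substituting: (1 + r_real) = 1.0994 / 1.018
(1 + r_real) = 1.079961
r_real = 1.079961 - 1 = 0.079961

0.079961


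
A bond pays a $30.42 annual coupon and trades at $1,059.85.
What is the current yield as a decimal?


Formula: Current yield = annual coupon / price
Substituting: CY = $30.42 / $1,059.85
CY = 0.028702

0.028702


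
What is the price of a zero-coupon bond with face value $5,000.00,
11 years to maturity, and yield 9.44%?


Formula: Price = FV / (1 + r)^n
Substituting: Price = $5,000.00 / (1 + 0.0944)^11
Discount factor: (1.0944)^11 = 2.697348
Price = $5,000.00 / 2.697348 = $1,853.67

$1,853.67
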